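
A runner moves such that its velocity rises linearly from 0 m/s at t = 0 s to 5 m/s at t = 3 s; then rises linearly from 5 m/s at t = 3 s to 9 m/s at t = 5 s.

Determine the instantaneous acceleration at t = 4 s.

2 m/s²

Acceleration is the slope of the v-t graph on 3–5 s: (9 − 5)/(5 − 3) = 2 m/s².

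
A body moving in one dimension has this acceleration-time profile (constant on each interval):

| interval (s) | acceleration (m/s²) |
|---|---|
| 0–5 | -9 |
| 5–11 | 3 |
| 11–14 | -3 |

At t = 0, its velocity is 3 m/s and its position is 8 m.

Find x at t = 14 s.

-373 m

On each constant-a segment, Δv = aΔt and Δx = v₀Δt + ½aΔt²; chain segment to segment.
0–5 s: v starts 3 m/s; Δx = 3·5 + ½·-9·5² = -97.5 m; v ends -42 m/s.
5–11 s: v starts -42 m/s; Δx = -42·6 + ½·3·6² = -198 m; v ends -24 m/s.
11–14 s: v starts -24 m/s; Δx = -24·3 + ½·-3·3² = -85.5 m; v ends -33 m/s.
x(14) = 8 + Σ Δx = -373 m.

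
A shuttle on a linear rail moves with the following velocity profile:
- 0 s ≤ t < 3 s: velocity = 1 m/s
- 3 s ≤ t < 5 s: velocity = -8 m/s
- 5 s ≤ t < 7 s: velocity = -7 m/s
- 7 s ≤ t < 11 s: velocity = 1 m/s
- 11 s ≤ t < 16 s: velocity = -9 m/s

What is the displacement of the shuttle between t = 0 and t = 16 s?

-68 m

Net displacement equals the area under the velocity-time graph (areas below the axis count negative).
0–3 s: 1 × 3 = 3 m
3–5 s: -8 × 2 = -16 m
5–7 s: -7 × 2 = -14 m
7–11 s: 1 × 4 = 4 m
11–16 s: -9 × 5 = -45 m
Net displacement = -68 m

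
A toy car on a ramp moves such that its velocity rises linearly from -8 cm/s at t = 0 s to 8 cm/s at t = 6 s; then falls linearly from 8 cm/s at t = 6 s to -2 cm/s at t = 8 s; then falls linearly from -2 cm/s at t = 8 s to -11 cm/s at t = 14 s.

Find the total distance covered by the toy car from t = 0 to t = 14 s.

Total distance travelled is ∫|v| dt — sum the magnitudes of each area piece.
0–6 s: v = 0 at t = 3 s; triangle areas 12 + 12 = 24 cm
6–8 s: v = 0 at t = 7.6 s; triangle areas 6.4 + 0.4 = 6.8 cm
8–14 s: |½(-2 + -11)(6)| = 39 cm
Total distance = 69.8 cm

69.8 cm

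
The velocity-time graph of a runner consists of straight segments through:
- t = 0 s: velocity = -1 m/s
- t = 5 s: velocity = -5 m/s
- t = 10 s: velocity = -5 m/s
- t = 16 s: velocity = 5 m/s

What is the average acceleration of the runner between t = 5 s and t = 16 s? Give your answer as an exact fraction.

10/11 m/s²

Average acceleration = Δv/Δt = (5 − -5)/(16 − 5) = 10/11 m/s².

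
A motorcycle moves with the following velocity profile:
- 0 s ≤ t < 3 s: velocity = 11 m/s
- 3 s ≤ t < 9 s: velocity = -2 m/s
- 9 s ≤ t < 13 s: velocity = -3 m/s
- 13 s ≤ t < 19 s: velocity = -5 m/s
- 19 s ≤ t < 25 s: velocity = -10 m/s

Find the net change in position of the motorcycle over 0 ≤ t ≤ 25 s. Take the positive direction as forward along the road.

Net displacement equals the area under the velocity-time graph (areas below the axis count negative).
0–3 s: 11 × 3 = 33 m
3–9 s: -2 × 6 = -12 m
9–13 s: -3 × 4 = -12 m
13–19 s: -5 × 6 = -30 m
19–25 s: -10 × 6 = -60 m
Net displacement = -81 m

-81 m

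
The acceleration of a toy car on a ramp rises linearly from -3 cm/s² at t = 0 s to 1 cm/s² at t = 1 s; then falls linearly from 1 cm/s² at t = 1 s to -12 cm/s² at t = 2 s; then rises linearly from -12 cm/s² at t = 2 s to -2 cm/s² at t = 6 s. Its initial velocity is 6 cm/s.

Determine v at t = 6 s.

-28.5 cm/s

Δv equals the area under the a-t graph; then v = v₀ + Δv.
0–1 s: ½(-3 + 1)(1) = -1 cm/s
1–2 s: ½(1 + -12)(1) = -5.5 cm/s
2–6 s: ½(-12 + -2)(4) = -28 cm/s
Δv = -34.5 cm/s, so v(6) = 6 + (-34.5) = -28.5 cm/s.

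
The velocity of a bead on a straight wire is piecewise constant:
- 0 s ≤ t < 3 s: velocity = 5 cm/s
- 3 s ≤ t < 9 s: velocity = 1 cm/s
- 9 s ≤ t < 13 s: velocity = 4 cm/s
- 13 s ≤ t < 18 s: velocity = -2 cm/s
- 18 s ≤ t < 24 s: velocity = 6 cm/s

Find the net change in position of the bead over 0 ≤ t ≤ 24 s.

Displacement is the signed area under the v-t curve.
0–3 s: 5 × 3 = 15 cm
3–9 s: 1 × 6 = 6 cm
9–13 s: 4 × 4 = 16 cm
13–18 s: -2 × 5 = -10 cm
18–24 s: 6 × 6 = 36 cm
Net displacement = 63 cm

63 cm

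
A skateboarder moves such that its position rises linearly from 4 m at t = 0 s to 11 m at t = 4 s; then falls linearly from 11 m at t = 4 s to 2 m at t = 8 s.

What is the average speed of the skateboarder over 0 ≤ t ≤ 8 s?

2 m/s

Average speed = (total path length)/(elapsed time); on a piecewise-linear x-t graph the path length is Σ|Δx|.
0–4 s: |Δx| = |11 − 4| = 7 m
4–8 s: |Δx| = |2 − 11| = 9 m
Total path = 16 m; average speed = 16/8 = 2 m/s.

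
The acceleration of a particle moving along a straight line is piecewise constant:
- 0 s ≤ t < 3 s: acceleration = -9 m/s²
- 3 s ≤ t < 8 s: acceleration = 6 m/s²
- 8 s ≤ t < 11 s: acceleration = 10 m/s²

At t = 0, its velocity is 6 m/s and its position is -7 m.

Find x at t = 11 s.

On each constant-a segment, Δv = aΔt and Δx = v₀Δt + ½aΔt²; chain segment to segment.
0–3 s: v starts 6 m/s; Δx = 6·3 + ½·-9·3² = -22.5 m; v ends -21 m/s.
3–8 s: v starts -21 m/s; Δx = -21·5 + ½·6·5² = -30 m; v ends 9 m/s.
8–11 s: v starts 9 m/s; Δx = 9·3 + ½·10·3² = 72 m; v ends 39 m/s.
x(11) = -7 + Σ Δx = 12.5 m.

12.5 m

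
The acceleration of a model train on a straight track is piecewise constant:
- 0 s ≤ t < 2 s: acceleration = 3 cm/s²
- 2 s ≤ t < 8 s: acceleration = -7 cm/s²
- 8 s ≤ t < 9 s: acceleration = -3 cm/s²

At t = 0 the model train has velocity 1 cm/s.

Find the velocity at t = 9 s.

-38 cm/s

Δv equals the area under the a-t graph; then v = v₀ + Δv.
0–2 s: 3 × 2 = 6 cm/s
2–8 s: -7 × 6 = -42 cm/s
8–9 s: -3 × 1 = -3 cm/s
Δv = -39 cm/s, so v(9) = 1 + (-39) = -38 cm/s.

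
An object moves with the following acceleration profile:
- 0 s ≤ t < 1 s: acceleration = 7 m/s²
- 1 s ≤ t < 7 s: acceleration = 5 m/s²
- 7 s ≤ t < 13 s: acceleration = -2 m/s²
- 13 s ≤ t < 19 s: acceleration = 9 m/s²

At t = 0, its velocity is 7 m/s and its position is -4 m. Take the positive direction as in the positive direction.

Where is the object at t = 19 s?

On each constant-a segment, Δv = aΔt and Δx = v₀Δt + ½aΔt²; chain segment to segment.
0–1 s: v starts 7 m/s; Δx = 7·1 + ½·7·1² = 10.5 m; v ends 14 m/s.
1–7 s: v starts 14 m/s; Δx = 14·6 + ½·5·6² = 174 m; v ends 44 m/s.
7–13 s: v starts 44 m/s; Δx = 44·6 + ½·-2·6² = 228 m; v ends 32 m/s.
13–19 s: v starts 32 m/s; Δx = 32·6 + ½·9·6² = 354 m; v ends 86 m/s.
x(19) = -4 + Σ Δx = 762.5 m.

762.5 m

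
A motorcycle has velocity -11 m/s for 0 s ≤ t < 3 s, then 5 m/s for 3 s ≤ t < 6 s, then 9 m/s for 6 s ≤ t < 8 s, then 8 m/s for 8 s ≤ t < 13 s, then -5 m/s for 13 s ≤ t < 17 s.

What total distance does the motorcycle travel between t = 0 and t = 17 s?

126 m

Total distance travelled is ∫|v| dt — sum the magnitudes of each area piece.
0–3 s: |-11| × 3 = 33 m
3–6 s: |5| × 3 = 15 m
6–8 s: |9| × 2 = 18 m
8–13 s: |8| × 5 = 40 m
13–17 s: |-5| × 4 = 20 m
Total distance = 126 m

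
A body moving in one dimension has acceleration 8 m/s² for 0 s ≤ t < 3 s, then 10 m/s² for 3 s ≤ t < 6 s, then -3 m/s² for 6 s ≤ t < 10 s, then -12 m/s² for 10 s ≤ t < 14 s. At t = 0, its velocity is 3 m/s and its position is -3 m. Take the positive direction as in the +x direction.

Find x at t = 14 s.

On each constant-a segment, Δv = aΔt and Δx = v₀Δt + ½aΔt²; chain segment to segment.
0–3 s: v starts 3 m/s; Δx = 3·3 + ½·8·3² = 45 m; v ends 27 m/s.
3–6 s: v starts 27 m/s; Δx = 27·3 + ½·10·3² = 126 m; v ends 57 m/s.
6–10 s: v starts 57 m/s; Δx = 57·4 + ½·-3·4² = 204 m; v ends 45 m/s.
10–14 s: v starts 45 m/s; Δx = 45·4 + ½·-12·4² = 84 m; v ends -3 m/s.
x(14) = -3 + Σ Δx = 456 m.

456 m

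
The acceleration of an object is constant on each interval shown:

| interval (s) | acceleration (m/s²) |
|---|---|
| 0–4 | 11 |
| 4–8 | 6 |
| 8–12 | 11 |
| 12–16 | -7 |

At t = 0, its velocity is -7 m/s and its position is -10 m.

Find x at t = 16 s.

On each constant-a segment, Δv = aΔt and Δx = v₀Δt + ½aΔt²; chain segment to segment.
0–4 s: v starts -7 m/s; Δx = -7·4 + ½·11·4² = 60 m; v ends 37 m/s.
4–8 s: v starts 37 m/s; Δx = 37·4 + ½·6·4² = 196 m; v ends 61 m/s.
8–12 s: v starts 61 m/s; Δx = 61·4 + ½·11·4² = 332 m; v ends 105 m/s.
12–16 s: v starts 105 m/s; Δx = 105·4 + ½·-7·4² = 364 m; v ends 77 m/s.
x(16) = -10 + Σ Δx = 942 m.

942 m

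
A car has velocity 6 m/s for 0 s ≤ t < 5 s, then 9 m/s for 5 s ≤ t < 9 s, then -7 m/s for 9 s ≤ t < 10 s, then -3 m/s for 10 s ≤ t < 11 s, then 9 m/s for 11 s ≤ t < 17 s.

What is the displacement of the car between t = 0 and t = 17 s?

110 m

Displacement is the signed area under the v-t curve.
0–5 s: 6 × 5 = 30 m
5–9 s: 9 × 4 = 36 m
9–10 s: -7 × 1 = -7 m
10–11 s: -3 × 1 = -3 m
11–17 s: 9 × 6 = 54 m
Net displacement = 110 m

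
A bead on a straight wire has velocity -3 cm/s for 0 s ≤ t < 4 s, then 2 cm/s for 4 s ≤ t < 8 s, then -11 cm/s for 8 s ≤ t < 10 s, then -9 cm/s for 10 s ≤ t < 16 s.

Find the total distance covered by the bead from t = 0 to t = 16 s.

96 cm

Total distance travelled is ∫|v| dt — sum the magnitudes of each area piece.
0–4 s: |-3| × 4 = 12 cm
4–8 s: |2| × 4 = 8 cm
8–10 s: |-11| × 2 = 22 cm
10–16 s: |-9| × 6 = 54 cm
Total distance = 96 cm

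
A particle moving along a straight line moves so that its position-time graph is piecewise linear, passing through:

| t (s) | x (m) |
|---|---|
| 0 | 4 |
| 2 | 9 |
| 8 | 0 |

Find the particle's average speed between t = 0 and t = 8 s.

1.75 m/s

Average speed = (total path length)/(elapsed time); on a piecewise-linear x-t graph the path length is Σ|Δx|.
0–2 s: |Δx| = |9 − 4| = 5 m
2–8 s: |Δx| = |0 − 9| = 9 m
Total path = 14 m; average speed = 14/8 = 1.75 m/s.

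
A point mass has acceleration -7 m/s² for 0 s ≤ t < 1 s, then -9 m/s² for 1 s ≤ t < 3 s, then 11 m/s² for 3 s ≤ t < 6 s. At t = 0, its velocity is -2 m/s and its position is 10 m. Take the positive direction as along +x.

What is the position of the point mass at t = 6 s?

On each constant-a segment, Δv = aΔt and Δx = v₀Δt + ½aΔt²; chain segment to segment.
0–1 s: v starts -2 m/s; Δx = -2·1 + ½·-7·1² = -5.5 m; v ends -9 m/s.
1–3 s: v starts -9 m/s; Δx = -9·2 + ½·-9·2² = -36 m; v ends -27 m/s.
3–6 s: v starts -27 m/s; Δx = -27·3 + ½·11·3² = -31.5 m; v ends 6 m/s.
x(6) = 10 + Σ Δx = -63 m.

-63 m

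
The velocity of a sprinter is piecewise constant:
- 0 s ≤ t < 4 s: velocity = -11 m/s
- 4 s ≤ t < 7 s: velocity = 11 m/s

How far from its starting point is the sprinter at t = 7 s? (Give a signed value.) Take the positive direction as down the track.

Net displacement equals the area under the velocity-time graph (areas below the axis count negative).
0–4 s: -11 × 4 = -44 m
4–7 s: 11 × 3 = 33 m
Net displacement = -11 m

-11 m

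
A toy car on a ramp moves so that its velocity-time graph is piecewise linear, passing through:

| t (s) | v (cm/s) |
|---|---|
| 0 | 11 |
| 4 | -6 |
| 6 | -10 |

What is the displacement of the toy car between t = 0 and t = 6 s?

Displacement is the signed area under the v-t curve.
0–4 s: ½(11 + -6)(4) = 10 cm
4–6 s: ½(-6 + -10)(2) = -16 cm
Net displacement = -6 cm

-6 cm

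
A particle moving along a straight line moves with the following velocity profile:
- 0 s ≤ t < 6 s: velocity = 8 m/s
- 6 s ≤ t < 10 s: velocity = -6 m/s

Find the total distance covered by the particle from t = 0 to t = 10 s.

Distance (not displacement) is the total path length: add the absolute areas under v-t.
0–6 s: |8| × 6 = 48 m
6–10 s: |-6| × 4 = 24 m
Total distance = 72 m

72 m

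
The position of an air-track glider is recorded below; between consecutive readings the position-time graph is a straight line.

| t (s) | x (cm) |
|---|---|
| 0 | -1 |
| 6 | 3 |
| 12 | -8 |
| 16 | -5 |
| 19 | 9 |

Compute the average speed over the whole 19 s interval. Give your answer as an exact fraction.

Average speed = (total path length)/(elapsed time); on a piecewise-linear x-t graph the path length is Σ|Δx|.
0–6 s: |Δx| = |3 − -1| = 4 cm
6–12 s: |Δx| = |-8 − 3| = 11 cm
12–16 s: |Δx| = |-5 − -8| = 3 cm
16–19 s: |Δx| = |9 − -5| = 14 cm
Total path = 32 cm; average speed = 32/19 = 32/19 cm/s.

32/19 cm/s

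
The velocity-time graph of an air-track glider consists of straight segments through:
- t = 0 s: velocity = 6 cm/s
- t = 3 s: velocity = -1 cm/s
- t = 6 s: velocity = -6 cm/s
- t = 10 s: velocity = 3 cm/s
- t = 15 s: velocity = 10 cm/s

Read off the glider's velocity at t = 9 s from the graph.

On 6–10 s the graph is linear from -6 to 3 cm/s: v(9) = -6 + (3 − -6)·(9 − 6)/(10 − 6) = 0.75 cm/s.

0.75 cm/s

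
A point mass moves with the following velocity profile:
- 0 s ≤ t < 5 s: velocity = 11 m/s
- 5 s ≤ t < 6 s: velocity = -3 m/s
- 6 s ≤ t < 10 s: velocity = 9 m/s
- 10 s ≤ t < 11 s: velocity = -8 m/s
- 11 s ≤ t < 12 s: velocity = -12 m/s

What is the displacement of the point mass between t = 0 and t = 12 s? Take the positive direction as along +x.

Displacement is the signed area under the v-t curve.
0–5 s: 11 × 5 = 55 m
5–6 s: -3 × 1 = -3 m
6–10 s: 9 × 4 = 36 m
10–11 s: -8 × 1 = -8 m
11–12 s: -12 × 1 = -12 m
Net displacement = 68 m

68 m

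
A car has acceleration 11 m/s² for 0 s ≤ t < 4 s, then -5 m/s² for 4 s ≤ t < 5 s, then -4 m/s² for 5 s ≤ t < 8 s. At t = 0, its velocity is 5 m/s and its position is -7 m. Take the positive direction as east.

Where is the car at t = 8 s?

261.5 m

On each constant-a segment, Δv = aΔt and Δx = v₀Δt + ½aΔt²; chain segment to segment.
0–4 s: v starts 5 m/s; Δx = 5·4 + ½·11·4² = 108 m; v ends 49 m/s.
4–5 s: v starts 49 m/s; Δx = 49·1 + ½·-5·1² = 46.5 m; v ends 44 m/s.
5–8 s: v starts 44 m/s; Δx = 44·3 + ½·-4·3² = 114 m; v ends 32 m/s.
x(8) = -7 + Σ Δx = 261.5 m.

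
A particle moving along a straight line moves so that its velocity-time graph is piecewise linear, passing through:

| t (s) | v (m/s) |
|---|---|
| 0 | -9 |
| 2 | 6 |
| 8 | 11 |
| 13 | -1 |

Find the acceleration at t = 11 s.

Acceleration is the slope of the v-t graph on 8–13 s: (-1 − 11)/(13 − 8) = -2.4 m/s².

-2.4 m/s²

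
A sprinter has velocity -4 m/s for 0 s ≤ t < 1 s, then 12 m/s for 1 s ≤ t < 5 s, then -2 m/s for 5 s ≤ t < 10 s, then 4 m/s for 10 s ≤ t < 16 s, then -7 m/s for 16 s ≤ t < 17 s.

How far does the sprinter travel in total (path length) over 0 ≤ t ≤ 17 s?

Distance (not displacement) is the total path length: add the absolute areas under v-t.
0–1 s: |-4| × 1 = 4 m
1–5 s: |12| × 4 = 48 m
5–10 s: |-2| × 5 = 10 m
10–16 s: |4| × 6 = 24 m
16–17 s: |-7| × 1 = 7 m
Total distance = 93 m

93 m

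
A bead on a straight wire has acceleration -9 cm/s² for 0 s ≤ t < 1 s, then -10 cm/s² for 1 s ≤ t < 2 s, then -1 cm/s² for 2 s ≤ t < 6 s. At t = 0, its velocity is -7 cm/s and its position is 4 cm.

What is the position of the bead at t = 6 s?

-140.5 cm

On each constant-a segment, Δv = aΔt and Δx = v₀Δt + ½aΔt²; chain segment to segment.
0–1 s: v starts -7 cm/s; Δx = -7·1 + ½·-9·1² = -11.5 cm; v ends -16 cm/s.
1–2 s: v starts -16 cm/s; Δx = -16·1 + ½·-10·1² = -21 cm; v ends -26 cm/s.
2–6 s: v starts -26 cm/s; Δx = -26·4 + ½·-1·4² = -112 cm; v ends -30 cm/s.
x(6) = 4 + Σ Δx = -140.5 cm.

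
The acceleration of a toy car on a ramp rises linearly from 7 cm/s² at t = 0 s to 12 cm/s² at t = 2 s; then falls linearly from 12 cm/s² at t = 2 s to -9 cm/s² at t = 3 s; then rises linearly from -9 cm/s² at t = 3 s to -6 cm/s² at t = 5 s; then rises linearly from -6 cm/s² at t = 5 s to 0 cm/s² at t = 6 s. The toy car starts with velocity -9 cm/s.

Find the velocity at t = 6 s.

-6.5 cm/s

Δv equals the area under the a-t graph; then v = v₀ + Δv.
0–2 s: ½(7 + 12)(2) = 19 cm/s
2–3 s: ½(12 + -9)(1) = 1.5 cm/s
3–5 s: ½(-9 + -6)(2) = -15 cm/s
5–6 s: ½(-6 + 0)(1) = -3 cm/s
Δv = 2.5 cm/s, so v(6) = -9 + (2.5) = -6.5 cm/s.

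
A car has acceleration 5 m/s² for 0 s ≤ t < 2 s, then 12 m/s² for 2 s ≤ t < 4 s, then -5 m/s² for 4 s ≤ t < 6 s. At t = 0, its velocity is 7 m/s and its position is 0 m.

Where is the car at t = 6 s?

On each constant-a segment, Δv = aΔt and Δx = v₀Δt + ½aΔt²; chain segment to segment.
0–2 s: v starts 7 m/s; Δx = 7·2 + ½·5·2² = 24 m; v ends 17 m/s.
2–4 s: v starts 17 m/s; Δx = 17·2 + ½·12·2² = 58 m; v ends 41 m/s.
4–6 s: v starts 41 m/s; Δx = 41·2 + ½·-5·2² = 72 m; v ends 31 m/s.
x(6) = 0 + Σ Δx = 154 m.

154 m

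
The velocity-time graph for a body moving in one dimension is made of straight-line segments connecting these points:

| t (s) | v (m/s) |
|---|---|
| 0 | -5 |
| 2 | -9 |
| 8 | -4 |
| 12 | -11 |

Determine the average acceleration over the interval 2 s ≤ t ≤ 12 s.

-0.2 m/s²

Average acceleration = Δv/Δt = (-11 − -9)/(12 − 2) = -0.2 m/s².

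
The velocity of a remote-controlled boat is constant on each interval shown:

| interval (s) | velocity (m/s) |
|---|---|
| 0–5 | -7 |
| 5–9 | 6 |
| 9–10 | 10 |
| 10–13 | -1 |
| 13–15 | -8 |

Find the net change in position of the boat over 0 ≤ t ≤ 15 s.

Displacement is the signed area under the v-t curve.
0–5 s: -7 × 5 = -35 m
5–9 s: 6 × 4 = 24 m
9–10 s: 10 × 1 = 10 m
10–13 s: -1 × 3 = -3 m
13–15 s: -8 × 2 = -16 m
Net displacement = -20 m

-20 m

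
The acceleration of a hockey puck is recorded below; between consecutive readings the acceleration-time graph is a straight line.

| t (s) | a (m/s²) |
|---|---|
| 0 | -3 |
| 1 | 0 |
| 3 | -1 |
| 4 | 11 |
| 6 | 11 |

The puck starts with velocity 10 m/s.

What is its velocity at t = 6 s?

34.5 m/s

Δv equals the area under the a-t graph; then v = v₀ + Δv.
0–1 s: ½(-3 + 0)(1) = -1.5 m/s
1–3 s: ½(0 + -1)(2) = -1 m/s
3–4 s: ½(-1 + 11)(1) = 5 m/s
4–6 s: 11 × 2 = 22 m/s
Δv = 24.5 m/s, so v(6) = 10 + (24.5) = 34.5 m/s.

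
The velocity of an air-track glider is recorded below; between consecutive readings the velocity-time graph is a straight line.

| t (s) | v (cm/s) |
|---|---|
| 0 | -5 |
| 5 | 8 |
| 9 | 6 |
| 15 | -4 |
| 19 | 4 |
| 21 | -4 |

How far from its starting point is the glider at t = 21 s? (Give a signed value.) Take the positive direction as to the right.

Net displacement equals the area under the velocity-time graph (areas below the axis count negative).
0–5 s: ½(-5 + 8)(5) = 7.5 cm
5–9 s: ½(8 + 6)(4) = 28 cm
9–15 s: ½(6 + -4)(6) = 6 cm
15–19 s: ½(-4 + 4)(4) = 0 cm
19–21 s: ½(4 + -4)(2) = 0 cm
Net displacement = 41.5 cm

41.5 cm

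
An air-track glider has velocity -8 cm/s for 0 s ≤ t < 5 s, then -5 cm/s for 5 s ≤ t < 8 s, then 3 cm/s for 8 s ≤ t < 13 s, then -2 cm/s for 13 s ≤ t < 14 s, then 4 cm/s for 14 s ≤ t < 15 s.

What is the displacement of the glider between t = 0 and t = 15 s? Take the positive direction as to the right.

-38 cm

Net displacement equals the area under the velocity-time graph (areas below the axis count negative).
0–5 s: -8 × 5 = -40 cm
5–8 s: -5 × 3 = -15 cm
8–13 s: 3 × 5 = 15 cm
13–14 s: -2 × 1 = -2 cm
14–15 s: 4 × 1 = 4 cm
Net displacement = -38 cm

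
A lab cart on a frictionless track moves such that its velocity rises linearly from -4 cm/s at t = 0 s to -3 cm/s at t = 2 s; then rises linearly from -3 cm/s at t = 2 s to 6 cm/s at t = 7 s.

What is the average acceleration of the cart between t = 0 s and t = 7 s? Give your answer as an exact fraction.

10/7 cm/s²

Average acceleration = Δv/Δt = (6 − -4)/(7 − 0) = 10/7 cm/s².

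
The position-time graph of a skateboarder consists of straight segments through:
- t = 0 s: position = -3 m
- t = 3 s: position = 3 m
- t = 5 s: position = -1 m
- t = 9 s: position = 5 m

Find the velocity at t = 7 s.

Velocity is the slope of the x-t graph on 5–9 s: (5 − -1)/(9 − 5) = 1.5 m/s.

1.5 m/s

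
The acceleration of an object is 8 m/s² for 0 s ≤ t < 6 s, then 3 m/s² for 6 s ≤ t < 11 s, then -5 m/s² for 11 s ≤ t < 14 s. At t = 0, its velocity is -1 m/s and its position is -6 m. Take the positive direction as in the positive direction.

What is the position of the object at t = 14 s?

568 m

On each constant-a segment, Δv = aΔt and Δx = v₀Δt + ½aΔt²; chain segment to segment.
0–6 s: v starts -1 m/s; Δx = -1·6 + ½·8·6² = 138 m; v ends 47 m/s.
6–11 s: v starts 47 m/s; Δx = 47·5 + ½·3·5² = 272.5 m; v ends 62 m/s.
11–14 s: v starts 62 m/s; Δx = 62·3 + ½·-5·3² = 163.5 m; v ends 47 m/s.
x(14) = -6 + Σ Δx = 568 m.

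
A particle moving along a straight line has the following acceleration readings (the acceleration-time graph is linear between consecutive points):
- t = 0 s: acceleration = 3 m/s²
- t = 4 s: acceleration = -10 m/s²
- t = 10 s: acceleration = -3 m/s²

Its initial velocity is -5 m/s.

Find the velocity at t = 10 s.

-58 m/s

Δv equals the area under the a-t graph; then v = v₀ + Δv.
0–4 s: ½(3 + -10)(4) = -14 m/s
4–10 s: ½(-10 + -3)(6) = -39 m/s
Δv = -53 m/s, so v(10) = -5 + (-53) = -58 m/s.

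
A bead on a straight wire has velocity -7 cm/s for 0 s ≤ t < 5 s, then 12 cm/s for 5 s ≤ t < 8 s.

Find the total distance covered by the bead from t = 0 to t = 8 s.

71 cm

Total distance travelled is ∫|v| dt — sum the magnitudes of each area piece.
0–5 s: |-7| × 5 = 35 cm
5–8 s: |12| × 3 = 36 cm
Total distance = 71 cm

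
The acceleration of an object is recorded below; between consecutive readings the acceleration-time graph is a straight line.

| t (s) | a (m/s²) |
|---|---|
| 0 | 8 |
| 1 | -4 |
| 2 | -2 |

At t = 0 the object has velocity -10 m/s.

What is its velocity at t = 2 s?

Δv equals the area under the a-t graph; then v = v₀ + Δv.
0–1 s: ½(8 + -4)(1) = 2 m/s
1–2 s: ½(-4 + -2)(1) = -3 m/s
Δv = -1 m/s, so v(2) = -10 + (-1) = -11 m/s.

-11 m/s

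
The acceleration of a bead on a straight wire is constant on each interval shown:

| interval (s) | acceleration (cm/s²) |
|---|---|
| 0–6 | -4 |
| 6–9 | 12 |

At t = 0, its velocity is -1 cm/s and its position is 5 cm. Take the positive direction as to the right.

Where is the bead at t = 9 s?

On each constant-a segment, Δv = aΔt and Δx = v₀Δt + ½aΔt²; chain segment to segment.
0–6 s: v starts -1 cm/s; Δx = -1·6 + ½·-4·6² = -78 cm; v ends -25 cm/s.
6–9 s: v starts -25 cm/s; Δx = -25·3 + ½·12·3² = -21 cm; v ends 11 cm/s.
x(9) = 5 + Σ Δx = -94 cm.

-94 cm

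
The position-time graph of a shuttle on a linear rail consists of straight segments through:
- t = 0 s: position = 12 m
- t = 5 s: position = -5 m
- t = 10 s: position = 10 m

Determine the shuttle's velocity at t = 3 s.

Velocity is the slope of the x-t graph on 0–5 s: (-5 − 12)/(5 − 0) = -3.4 m/s.

-3.4 m/s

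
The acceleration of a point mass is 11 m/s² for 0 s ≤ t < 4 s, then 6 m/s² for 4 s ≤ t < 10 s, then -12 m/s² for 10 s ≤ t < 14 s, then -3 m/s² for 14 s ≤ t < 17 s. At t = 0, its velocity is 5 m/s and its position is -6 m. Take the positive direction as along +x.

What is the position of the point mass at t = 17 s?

845.5 m

On each constant-a segment, Δv = aΔt and Δx = v₀Δt + ½aΔt²; chain segment to segment.
0–4 s: v starts 5 m/s; Δx = 5·4 + ½·11·4² = 108 m; v ends 49 m/s.
4–10 s: v starts 49 m/s; Δx = 49·6 + ½·6·6² = 402 m; v ends 85 m/s.
10–14 s: v starts 85 m/s; Δx = 85·4 + ½·-12·4² = 244 m; v ends 37 m/s.
14–17 s: v starts 37 m/s; Δx = 37·3 + ½·-3·3² = 97.5 m; v ends 28 m/s.
x(17) = -6 + Σ Δx = 845.5 m.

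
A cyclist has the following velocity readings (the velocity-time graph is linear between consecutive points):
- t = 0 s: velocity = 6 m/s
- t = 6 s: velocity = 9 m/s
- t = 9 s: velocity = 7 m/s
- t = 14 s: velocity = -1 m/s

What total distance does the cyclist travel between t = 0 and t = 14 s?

84.625 m

Total distance travelled is ∫|v| dt — sum the magnitudes of each area piece.
0–6 s: |½(6 + 9)(6)| = 45 m
6–9 s: |½(9 + 7)(3)| = 24 m
9–14 s: v = 0 at t = 13.375 s; triangle areas 15.3125 + 0.3125 = 15.625 m
Total distance = 84.625 m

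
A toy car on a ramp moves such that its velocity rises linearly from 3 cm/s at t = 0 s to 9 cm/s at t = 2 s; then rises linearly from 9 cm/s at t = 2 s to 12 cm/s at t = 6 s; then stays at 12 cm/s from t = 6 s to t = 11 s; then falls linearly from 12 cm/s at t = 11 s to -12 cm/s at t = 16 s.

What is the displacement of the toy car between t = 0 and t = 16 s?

Net displacement equals the area under the velocity-time graph (areas below the axis count negative).
0–2 s: ½(3 + 9)(2) = 12 cm
2–6 s: ½(9 + 12)(4) = 42 cm
6–11 s: 12 × 5 = 60 cm
11–16 s: ½(12 + -12)(5) = 0 cm
Net displacement = 114 cm

114 cm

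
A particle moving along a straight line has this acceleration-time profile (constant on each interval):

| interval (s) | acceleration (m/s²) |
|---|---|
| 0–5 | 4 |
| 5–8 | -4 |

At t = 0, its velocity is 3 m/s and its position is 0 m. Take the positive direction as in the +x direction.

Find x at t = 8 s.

116 m

On each constant-a segment, Δv = aΔt and Δx = v₀Δt + ½aΔt²; chain segment to segment.
0–5 s: v starts 3 m/s; Δx = 3·5 + ½·4·5² = 65 m; v ends 23 m/s.
5–8 s: v starts 23 m/s; Δx = 23·3 + ½·-4·3² = 51 m; v ends 11 m/s.
x(8) = 0 + Σ Δx = 116 m.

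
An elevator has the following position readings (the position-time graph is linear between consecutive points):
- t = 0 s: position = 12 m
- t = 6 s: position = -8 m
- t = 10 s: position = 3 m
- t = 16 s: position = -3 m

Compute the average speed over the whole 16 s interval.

2.3125 m/s

Average speed = (total path length)/(elapsed time); on a piecewise-linear x-t graph the path length is Σ|Δx|.
0–6 s: |Δx| = |-8 − 12| = 20 m
6–10 s: |Δx| = |3 − -8| = 11 m
10–16 s: |Δx| = |-3 − 3| = 6 m
Total path = 37 m; average speed = 37/16 = 2.3125 m/s.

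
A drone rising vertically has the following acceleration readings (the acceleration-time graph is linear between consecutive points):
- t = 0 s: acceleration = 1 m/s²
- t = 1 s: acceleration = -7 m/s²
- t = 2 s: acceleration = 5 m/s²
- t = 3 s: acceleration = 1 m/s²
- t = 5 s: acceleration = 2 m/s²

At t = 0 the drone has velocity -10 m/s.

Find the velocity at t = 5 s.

-8 m/s

Δv equals the area under the a-t graph; then v = v₀ + Δv.
0–1 s: ½(1 + -7)(1) = -3 m/s
1–2 s: ½(-7 + 5)(1) = -1 m/s
2–3 s: ½(5 + 1)(1) = 3 m/s
3–5 s: ½(1 + 2)(2) = 3 m/s
Δv = 2 m/s, so v(5) = -10 + (2) = -8 m/s.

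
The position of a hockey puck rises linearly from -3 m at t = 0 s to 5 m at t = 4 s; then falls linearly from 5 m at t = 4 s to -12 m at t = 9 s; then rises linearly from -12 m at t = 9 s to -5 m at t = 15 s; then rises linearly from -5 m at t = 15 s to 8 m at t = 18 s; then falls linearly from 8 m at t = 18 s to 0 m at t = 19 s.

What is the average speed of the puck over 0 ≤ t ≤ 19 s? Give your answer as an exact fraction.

53/19 m/s

Average speed = (total path length)/(elapsed time); on a piecewise-linear x-t graph the path length is Σ|Δx|.
0–4 s: |Δx| = |5 − -3| = 8 m
4–9 s: |Δx| = |-12 − 5| = 17 m
9–15 s: |Δx| = |-5 − -12| = 7 m
15–18 s: |Δx| = |8 − -5| = 13 m
18–19 s: |Δx| = |0 − 8| = 8 m
Total path = 53 m; average speed = 53/19 = 53/19 m/s.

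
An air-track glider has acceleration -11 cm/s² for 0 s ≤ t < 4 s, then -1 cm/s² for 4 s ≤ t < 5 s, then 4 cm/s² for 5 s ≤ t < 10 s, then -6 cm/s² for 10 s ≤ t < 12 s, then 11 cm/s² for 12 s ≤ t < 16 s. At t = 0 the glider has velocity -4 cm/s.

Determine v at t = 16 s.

Δv equals the area under the a-t graph; then v = v₀ + Δv.
0–4 s: -11 × 4 = -44 cm/s
4–5 s: -1 × 1 = -1 cm/s
5–10 s: 4 × 5 = 20 cm/s
10–12 s: -6 × 2 = -12 cm/s
12–16 s: 11 × 4 = 44 cm/s
Δv = 7 cm/s, so v(16) = -4 + (7) = 3 cm/s.

3 cm/s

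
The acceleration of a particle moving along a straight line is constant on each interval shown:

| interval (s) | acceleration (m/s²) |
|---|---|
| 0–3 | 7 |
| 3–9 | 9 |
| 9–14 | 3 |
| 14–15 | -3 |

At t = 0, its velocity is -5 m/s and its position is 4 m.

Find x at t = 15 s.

749.5 m

On each constant-a segment, Δv = aΔt and Δx = v₀Δt + ½aΔt²; chain segment to segment.
0–3 s: v starts -5 m/s; Δx = -5·3 + ½·7·3² = 16.5 m; v ends 16 m/s.
3–9 s: v starts 16 m/s; Δx = 16·6 + ½·9·6² = 258 m; v ends 70 m/s.
9–14 s: v starts 70 m/s; Δx = 70·5 + ½·3·5² = 387.5 m; v ends 85 m/s.
14–15 s: v starts 85 m/s; Δx = 85·1 + ½·-3·1² = 83.5 m; v ends 82 m/s.
x(15) = 4 + Σ Δx = 749.5 m.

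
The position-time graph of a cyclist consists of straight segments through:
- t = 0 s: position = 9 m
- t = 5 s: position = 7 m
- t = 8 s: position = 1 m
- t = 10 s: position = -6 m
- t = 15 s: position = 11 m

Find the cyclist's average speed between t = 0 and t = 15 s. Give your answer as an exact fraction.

32/15 m/s

Average speed = (total path length)/(elapsed time); on a piecewise-linear x-t graph the path length is Σ|Δx|.
0–5 s: |Δx| = |7 − 9| = 2 m
5–8 s: |Δx| = |1 − 7| = 6 m
8–10 s: |Δx| = |-6 − 1| = 7 m
10–15 s: |Δx| = |11 − -6| = 17 m
Total path = 32 m; average speed = 32/15 = 32/15 m/s.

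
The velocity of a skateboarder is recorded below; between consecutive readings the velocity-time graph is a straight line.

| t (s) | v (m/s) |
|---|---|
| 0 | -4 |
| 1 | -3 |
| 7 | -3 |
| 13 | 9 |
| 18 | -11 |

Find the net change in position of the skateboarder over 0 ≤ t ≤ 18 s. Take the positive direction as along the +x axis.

Net displacement equals the area under the velocity-time graph (areas below the axis count negative).
0–1 s: ½(-4 + -3)(1) = -3.5 m
1–7 s: -3 × 6 = -18 m
7–13 s: ½(-3 + 9)(6) = 18 m
13–18 s: ½(9 + -11)(5) = -5 m
Net displacement = -8.5 m

-8.5 m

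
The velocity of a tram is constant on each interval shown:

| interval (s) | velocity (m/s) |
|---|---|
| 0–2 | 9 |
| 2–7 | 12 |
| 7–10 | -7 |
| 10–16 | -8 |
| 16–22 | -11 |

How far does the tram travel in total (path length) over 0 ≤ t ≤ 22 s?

213 m

Total distance travelled is ∫|v| dt — sum the magnitudes of each area piece.
0–2 s: |9| × 2 = 18 m
2–7 s: |12| × 5 = 60 m
7–10 s: |-7| × 3 = 21 m
10–16 s: |-8| × 6 = 48 m
16–22 s: |-11| × 6 = 66 m
Total distance = 213 m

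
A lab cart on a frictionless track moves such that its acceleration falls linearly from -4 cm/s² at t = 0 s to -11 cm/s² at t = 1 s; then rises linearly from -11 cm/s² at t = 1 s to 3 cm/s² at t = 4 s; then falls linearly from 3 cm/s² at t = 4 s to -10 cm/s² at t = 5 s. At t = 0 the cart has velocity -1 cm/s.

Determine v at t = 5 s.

Δv equals the area under the a-t graph; then v = v₀ + Δv.
0–1 s: ½(-4 + -11)(1) = -7.5 cm/s
1–4 s: ½(-11 + 3)(3) = -12 cm/s
4–5 s: ½(3 + -10)(1) = -3.5 cm/s
Δv = -23 cm/s, so v(5) = -1 + (-23) = -24 cm/s.

-24 cm/s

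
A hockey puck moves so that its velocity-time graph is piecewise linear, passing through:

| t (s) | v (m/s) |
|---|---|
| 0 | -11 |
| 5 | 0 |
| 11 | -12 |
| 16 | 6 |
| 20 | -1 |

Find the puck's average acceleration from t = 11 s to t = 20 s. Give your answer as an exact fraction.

11/9 m/s²

Average acceleration = Δv/Δt = (-1 − -12)/(20 − 11) = 11/9 m/s².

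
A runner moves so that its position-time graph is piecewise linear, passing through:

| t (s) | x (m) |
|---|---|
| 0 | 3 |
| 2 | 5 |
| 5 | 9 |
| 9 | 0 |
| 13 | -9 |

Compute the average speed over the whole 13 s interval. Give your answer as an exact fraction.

Average speed = (total path length)/(elapsed time); on a piecewise-linear x-t graph the path length is Σ|Δx|.
0–2 s: |Δx| = |5 − 3| = 2 m
2–5 s: |Δx| = |9 − 5| = 4 m
5–9 s: |Δx| = |0 − 9| = 9 m
9–13 s: |Δx| = |-9 − 0| = 9 m
Total path = 24 m; average speed = 24/13 = 24/13 m/s.

24/13 m/s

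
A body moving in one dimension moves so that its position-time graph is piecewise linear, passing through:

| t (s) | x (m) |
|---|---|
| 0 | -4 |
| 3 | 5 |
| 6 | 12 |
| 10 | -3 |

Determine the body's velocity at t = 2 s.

Velocity is the slope of the x-t graph on 0–3 s: (5 − -4)/(3 − 0) = 3 m/s.

3 m/s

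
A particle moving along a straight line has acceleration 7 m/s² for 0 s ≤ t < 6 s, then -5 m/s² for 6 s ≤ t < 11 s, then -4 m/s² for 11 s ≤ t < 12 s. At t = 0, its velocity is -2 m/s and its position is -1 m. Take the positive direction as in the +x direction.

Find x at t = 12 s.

263.5 m

On each constant-a segment, Δv = aΔt and Δx = v₀Δt + ½aΔt²; chain segment to segment.
0–6 s: v starts -2 m/s; Δx = -2·6 + ½·7·6² = 114 m; v ends 40 m/s.
6–11 s: v starts 40 m/s; Δx = 40·5 + ½·-5·5² = 137.5 m; v ends 15 m/s.
11–12 s: v starts 15 m/s; Δx = 15·1 + ½·-4·1² = 13 m; v ends 11 m/s.
x(12) = -1 + Σ Δx = 263.5 m.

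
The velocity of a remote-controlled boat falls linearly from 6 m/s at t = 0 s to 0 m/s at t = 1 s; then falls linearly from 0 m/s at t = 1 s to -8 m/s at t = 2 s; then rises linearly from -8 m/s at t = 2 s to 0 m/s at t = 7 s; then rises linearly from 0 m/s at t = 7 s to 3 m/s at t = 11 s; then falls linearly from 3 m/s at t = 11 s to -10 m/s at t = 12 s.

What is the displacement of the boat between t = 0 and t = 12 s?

-18.5 m

Displacement is the signed area under the v-t curve.
0–1 s: ½(6 + 0)(1) = 3 m
1–2 s: ½(0 + -8)(1) = -4 m
2–7 s: ½(-8 + 0)(5) = -20 m
7–11 s: ½(0 + 3)(4) = 6 m
11–12 s: ½(3 + -10)(1) = -3.5 m
Net displacement = -18.5 m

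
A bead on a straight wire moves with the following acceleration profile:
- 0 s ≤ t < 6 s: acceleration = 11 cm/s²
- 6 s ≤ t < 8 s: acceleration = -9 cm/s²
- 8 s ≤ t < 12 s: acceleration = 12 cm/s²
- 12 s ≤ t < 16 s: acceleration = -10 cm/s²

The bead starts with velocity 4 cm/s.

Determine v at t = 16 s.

Δv equals the area under the a-t graph; then v = v₀ + Δv.
0–6 s: 11 × 6 = 66 cm/s
6–8 s: -9 × 2 = -18 cm/s
8–12 s: 12 × 4 = 48 cm/s
12–16 s: -10 × 4 = -40 cm/s
Δv = 56 cm/s, so v(16) = 4 + (56) = 60 cm/s.

60 cm/s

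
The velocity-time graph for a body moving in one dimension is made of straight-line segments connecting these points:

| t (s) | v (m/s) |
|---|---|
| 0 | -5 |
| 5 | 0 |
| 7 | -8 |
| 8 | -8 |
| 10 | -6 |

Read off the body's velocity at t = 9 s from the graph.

On 8–10 s the graph is linear from -8 to -6 m/s: v(9) = -8 + (-6 − -8)·(9 − 8)/(10 − 8) = -7 m/s.

-7 m/s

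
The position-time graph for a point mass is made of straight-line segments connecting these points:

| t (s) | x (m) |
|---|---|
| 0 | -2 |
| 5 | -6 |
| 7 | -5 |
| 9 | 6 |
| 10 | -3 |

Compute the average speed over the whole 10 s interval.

2.5 m/s

Average speed = (total path length)/(elapsed time); on a piecewise-linear x-t graph the path length is Σ|Δx|.
0–5 s: |Δx| = |-6 − -2| = 4 m
5–7 s: |Δx| = |-5 − -6| = 1 m
7–9 s: |Δx| = |6 − -5| = 11 m
9–10 s: |Δx| = |-3 − 6| = 9 m
Total path = 25 m; average speed = 25/10 = 2.5 m/s.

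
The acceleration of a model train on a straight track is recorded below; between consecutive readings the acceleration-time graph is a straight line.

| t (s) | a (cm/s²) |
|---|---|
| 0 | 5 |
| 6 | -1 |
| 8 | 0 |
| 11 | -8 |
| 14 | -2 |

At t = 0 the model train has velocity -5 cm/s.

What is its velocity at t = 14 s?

-21 cm/s

Δv equals the area under the a-t graph; then v = v₀ + Δv.
0–6 s: ½(5 + -1)(6) = 12 cm/s
6–8 s: ½(-1 + 0)(2) = -1 cm/s
8–11 s: ½(0 + -8)(3) = -12 cm/s
11–14 s: ½(-8 + -2)(3) = -15 cm/s
Δv = -16 cm/s, so v(14) = -5 + (-16) = -21 cm/s.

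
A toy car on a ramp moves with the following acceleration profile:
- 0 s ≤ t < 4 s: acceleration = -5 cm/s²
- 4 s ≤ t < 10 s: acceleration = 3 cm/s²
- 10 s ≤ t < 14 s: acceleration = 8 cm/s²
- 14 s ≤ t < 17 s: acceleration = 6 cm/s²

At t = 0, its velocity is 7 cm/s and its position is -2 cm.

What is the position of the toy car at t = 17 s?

On each constant-a segment, Δv = aΔt and Δx = v₀Δt + ½aΔt²; chain segment to segment.
0–4 s: v starts 7 cm/s; Δx = 7·4 + ½·-5·4² = -12 cm; v ends -13 cm/s.
4–10 s: v starts -13 cm/s; Δx = -13·6 + ½·3·6² = -24 cm; v ends 5 cm/s.
10–14 s: v starts 5 cm/s; Δx = 5·4 + ½·8·4² = 84 cm; v ends 37 cm/s.
14–17 s: v starts 37 cm/s; Δx = 37·3 + ½·6·3² = 138 cm; v ends 55 cm/s.
x(17) = -2 + Σ Δx = 184 cm.

184 cm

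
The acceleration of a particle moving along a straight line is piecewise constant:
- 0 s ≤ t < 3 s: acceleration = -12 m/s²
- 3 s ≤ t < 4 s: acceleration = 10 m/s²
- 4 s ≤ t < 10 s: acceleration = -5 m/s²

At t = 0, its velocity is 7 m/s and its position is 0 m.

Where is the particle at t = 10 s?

-261 m

On each constant-a segment, Δv = aΔt and Δx = v₀Δt + ½aΔt²; chain segment to segment.
0–3 s: v starts 7 m/s; Δx = 7·3 + ½·-12·3² = -33 m; v ends -29 m/s.
3–4 s: v starts -29 m/s; Δx = -29·1 + ½·10·1² = -24 m; v ends -19 m/s.
4–10 s: v starts -19 m/s; Δx = -19·6 + ½·-5·6² = -204 m; v ends -49 m/s.
x(10) = 0 + Σ Δx = -261 m.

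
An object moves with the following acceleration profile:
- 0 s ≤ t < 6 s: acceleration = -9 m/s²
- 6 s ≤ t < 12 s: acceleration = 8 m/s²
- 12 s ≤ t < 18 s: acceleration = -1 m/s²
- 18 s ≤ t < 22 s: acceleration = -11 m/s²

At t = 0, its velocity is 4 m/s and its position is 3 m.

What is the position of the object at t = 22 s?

On each constant-a segment, Δv = aΔt and Δx = v₀Δt + ½aΔt²; chain segment to segment.
0–6 s: v starts 4 m/s; Δx = 4·6 + ½·-9·6² = -138 m; v ends -50 m/s.
6–12 s: v starts -50 m/s; Δx = -50·6 + ½·8·6² = -156 m; v ends -2 m/s.
12–18 s: v starts -2 m/s; Δx = -2·6 + ½·-1·6² = -30 m; v ends -8 m/s.
18–22 s: v starts -8 m/s; Δx = -8·4 + ½·-11·4² = -120 m; v ends -52 m/s.
x(22) = 3 + Σ Δx = -441 m.

-441 m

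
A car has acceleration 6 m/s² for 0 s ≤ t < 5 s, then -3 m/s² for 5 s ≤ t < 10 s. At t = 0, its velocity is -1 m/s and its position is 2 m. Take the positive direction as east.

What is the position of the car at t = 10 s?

179.5 m

On each constant-a segment, Δv = aΔt and Δx = v₀Δt + ½aΔt²; chain segment to segment.
0–5 s: v starts -1 m/s; Δx = -1·5 + ½·6·5² = 70 m; v ends 29 m/s.
5–10 s: v starts 29 m/s; Δx = 29·5 + ½·-3·5² = 107.5 m; v ends 14 m/s.
x(10) = 2 + Σ Δx = 179.5 m.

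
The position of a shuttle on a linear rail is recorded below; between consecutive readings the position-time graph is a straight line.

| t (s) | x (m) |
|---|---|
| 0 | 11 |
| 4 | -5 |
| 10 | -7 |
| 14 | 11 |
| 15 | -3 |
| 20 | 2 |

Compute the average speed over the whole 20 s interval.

Average speed = (total path length)/(elapsed time); on a piecewise-linear x-t graph the path length is Σ|Δx|.
0–4 s: |Δx| = |-5 − 11| = 16 m
4–10 s: |Δx| = |-7 − -5| = 2 m
10–14 s: |Δx| = |11 − -7| = 18 m
14–15 s: |Δx| = |-3 − 11| = 14 m
15–20 s: |Δx| = |2 − -3| = 5 m
Total path = 55 m; average speed = 55/20 = 2.75 m/s.

2.75 m/s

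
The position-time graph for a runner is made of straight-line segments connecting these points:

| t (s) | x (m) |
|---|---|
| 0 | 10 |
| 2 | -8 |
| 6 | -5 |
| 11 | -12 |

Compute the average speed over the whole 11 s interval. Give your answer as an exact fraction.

Average speed = (total path length)/(elapsed time); on a piecewise-linear x-t graph the path length is Σ|Δx|.
0–2 s: |Δx| = |-8 − 10| = 18 m
2–6 s: |Δx| = |-5 − -8| = 3 m
6–11 s: |Δx| = |-12 − -5| = 7 m
Total path = 28 m; average speed = 28/11 = 28/11 m/s.

28/11 m/s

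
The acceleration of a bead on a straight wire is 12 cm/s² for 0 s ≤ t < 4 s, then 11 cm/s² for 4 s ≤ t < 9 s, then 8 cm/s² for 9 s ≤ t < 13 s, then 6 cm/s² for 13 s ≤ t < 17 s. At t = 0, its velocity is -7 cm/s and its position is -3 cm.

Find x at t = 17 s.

1415.5 cm

On each constant-a segment, Δv = aΔt and Δx = v₀Δt + ½aΔt²; chain segment to segment.
0–4 s: v starts -7 cm/s; Δx = -7·4 + ½·12·4² = 68 cm; v ends 41 cm/s.
4–9 s: v starts 41 cm/s; Δx = 41·5 + ½·11·5² = 342.5 cm; v ends 96 cm/s.
9–13 s: v starts 96 cm/s; Δx = 96·4 + ½·8·4² = 448 cm; v ends 128 cm/s.
13–17 s: v starts 128 cm/s; Δx = 128·4 + ½·6·4² = 560 cm; v ends 152 cm/s.
x(17) = -3 + Σ Δx = 1415.5 cm.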